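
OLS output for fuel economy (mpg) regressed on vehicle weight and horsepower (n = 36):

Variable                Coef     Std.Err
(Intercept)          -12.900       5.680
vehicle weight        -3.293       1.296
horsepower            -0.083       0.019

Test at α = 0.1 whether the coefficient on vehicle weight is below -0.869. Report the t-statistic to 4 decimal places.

Read off: b = -3.293, SE = 1.296 for vehicle weight.
H₀: β₁ = -0.869 vs H₁: β₁ < -0.869.
t = (-3.293 − (-0.869)) / 1.296 = -1.8704.
df = n − k − 1 = 36 − 2 − 1 = 33.
One-sided p ≈ 0.0352, which is < 0.1, so reject H₀.
There is evidence that the true slope on vehicle weight is below -0.869 mpg per unit, holding the other predictors fixed.

t = -1.8704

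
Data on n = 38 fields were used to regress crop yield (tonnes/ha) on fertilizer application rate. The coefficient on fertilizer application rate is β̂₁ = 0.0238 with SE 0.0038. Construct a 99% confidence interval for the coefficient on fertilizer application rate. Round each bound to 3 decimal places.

(0.013, 0.034)

df = n − 2 = 38 − 2 = 36.
t* = t_{0.005, 36} = 2.719485.
Margin = t* × SE = 2.719485 × 0.0038 = 0.01033.
CI: 0.0238 ± 0.01033 → (0.013, 0.034).
With 99% confidence, each one-unit increase in fertilizer application rate is associated with a change of between 0.013 and 0.034 tonnes/ha in crop yield.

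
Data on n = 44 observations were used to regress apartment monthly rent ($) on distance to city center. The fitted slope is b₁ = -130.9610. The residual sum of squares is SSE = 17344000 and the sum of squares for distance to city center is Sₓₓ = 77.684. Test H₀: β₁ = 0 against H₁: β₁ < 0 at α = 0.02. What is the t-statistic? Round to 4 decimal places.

MSE = SSE/(n − 2) = 17344000/42 = 412952.
SE(b₁) = √(MSE/Sₓₓ) = √(412952/77.684) = 72.9095.
t = -130.9610 / 72.9095 = -1.7962.
df = n − 2 = 42.
One-sided p ≈ 0.0398, which is ≥ 0.02, so fail to reject H₀.
The data do not give significant evidence that the true slope on distance to city center is negative.

t = -1.7962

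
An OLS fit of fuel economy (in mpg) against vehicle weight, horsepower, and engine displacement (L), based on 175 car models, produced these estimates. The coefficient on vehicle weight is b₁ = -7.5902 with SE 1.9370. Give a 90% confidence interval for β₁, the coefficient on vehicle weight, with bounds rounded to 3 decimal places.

(-10.794, -4.387)

df = n − k − 1 = 175 − 3 − 1 = 171.
t* = t_{0.05, 171} = 1.653813.
Margin = t* × SE = 1.653813 × 1.9370 = 3.20344.
CI: -7.5902 ± 3.20344 → (-10.794, -4.387).
With 90% confidence, each one-unit increase in vehicle weight is associated with a change of between -10.794 and -4.387 mpg in fuel economy, holding the other predictors fixed.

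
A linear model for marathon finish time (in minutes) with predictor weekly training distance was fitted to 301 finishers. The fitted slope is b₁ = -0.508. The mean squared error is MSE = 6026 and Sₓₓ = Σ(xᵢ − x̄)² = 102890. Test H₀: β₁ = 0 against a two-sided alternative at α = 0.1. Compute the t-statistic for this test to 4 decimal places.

SE(b₁) = √(MSE/Sₓₓ) = √(6026/102890) = 0.242007.
t = -0.508 / 0.242007 = -2.0991.
df = n − 2 = 299.
Two-sided p ≈ 0.0366, which is < 0.1, so reject H₀.
There is evidence that weekly training distance is associated with marathon finish time.

t = -2.0991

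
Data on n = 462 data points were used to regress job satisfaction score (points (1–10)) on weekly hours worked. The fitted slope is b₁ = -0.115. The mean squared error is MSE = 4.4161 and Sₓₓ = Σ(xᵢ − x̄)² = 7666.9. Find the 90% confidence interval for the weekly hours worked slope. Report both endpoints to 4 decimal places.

(-0.1546, -0.0754)

SE(b₁) = √(MSE/Sₓₓ) = √(4.4161/7666.9) = 0.0239999.
df = n − 2 = 460.
t* = t_{0.05, 460} = 1.648173.
Margin = t* × SE = 1.648173 × 0.0239999 = 0.039556.
CI: -0.115 ± 0.039556 → (-0.1546, -0.0754).
With 90% confidence, each one-unit increase in weekly hours worked is associated with a change of between -0.1546 and -0.0754 points (1–10) in job satisfaction score.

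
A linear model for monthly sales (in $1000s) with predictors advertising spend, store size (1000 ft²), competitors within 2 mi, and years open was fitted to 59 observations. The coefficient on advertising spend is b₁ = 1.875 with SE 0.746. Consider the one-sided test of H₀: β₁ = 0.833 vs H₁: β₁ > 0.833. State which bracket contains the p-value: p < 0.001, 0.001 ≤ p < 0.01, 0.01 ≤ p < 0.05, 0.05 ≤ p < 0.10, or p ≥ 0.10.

t = (1.875 − 0.833) / 0.746 = 1.397.
df = n − k − 1 = 59 − 4 − 1 = 54.
One-sided p = P(T_{54} > t) ≈ 0.0841.
So 0.05 ≤ p < 0.10.

0.05 ≤ p < 0.10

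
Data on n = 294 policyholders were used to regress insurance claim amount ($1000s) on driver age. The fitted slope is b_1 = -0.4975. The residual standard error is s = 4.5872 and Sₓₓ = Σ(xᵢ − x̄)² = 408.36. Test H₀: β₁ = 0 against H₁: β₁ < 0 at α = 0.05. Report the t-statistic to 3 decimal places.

t = -2.192

SE(b_1) = s/√Sₓₓ = 4.5872/√408.36 = 0.227.
t = -0.4975 / 0.227 = -2.192.
df = n − 2 = 292.
One-sided p ≈ 0.0146, which is < 0.05, so reject H₀.
There is evidence that the true slope on driver age is negative.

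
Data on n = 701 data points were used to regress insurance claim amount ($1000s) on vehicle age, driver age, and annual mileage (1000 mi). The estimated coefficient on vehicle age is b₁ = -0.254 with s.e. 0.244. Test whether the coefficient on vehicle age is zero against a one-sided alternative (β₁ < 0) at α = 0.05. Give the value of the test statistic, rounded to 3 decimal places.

t = -1.041

H₀: β₁ = 0 vs H₁: β₁ < 0.
t = (b₁ − β₁⁰)/SE = -0.254 / 0.244 = -1.041.
df = n − k − 1 = 701 − 3 − 1 = 697.
One-sided p ≈ 0.1491, which is ≥ 0.05, so fail to reject H₀.
The data do not give significant evidence that the true slope on vehicle age is negative, holding the other predictors fixed.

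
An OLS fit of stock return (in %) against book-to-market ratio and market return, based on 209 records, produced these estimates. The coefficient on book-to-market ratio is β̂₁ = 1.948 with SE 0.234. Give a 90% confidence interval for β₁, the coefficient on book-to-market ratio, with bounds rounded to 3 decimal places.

(1.561, 2.335)

df = n − k − 1 = 209 − 2 − 1 = 206.
t* = t_{0.05, 206} = 1.652284.
Margin = t* × SE = 1.652284 × 0.234 = 0.38663.
CI: 1.948 ± 0.38663 → (1.561, 2.335).
With 90% confidence, each one-unit increase in book-to-market ratio is associated with a change of between 1.561 and 2.335 % in stock return, holding the other predictors fixed.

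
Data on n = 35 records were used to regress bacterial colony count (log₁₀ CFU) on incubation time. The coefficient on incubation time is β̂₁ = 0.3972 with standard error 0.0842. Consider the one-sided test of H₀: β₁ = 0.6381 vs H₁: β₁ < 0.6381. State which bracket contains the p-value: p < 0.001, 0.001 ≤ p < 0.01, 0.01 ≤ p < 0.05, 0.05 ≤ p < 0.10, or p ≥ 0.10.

0.001 ≤ p < 0.01

t = (0.3972 − 0.6381) / 0.0842 = -2.861.
df = n − 2 = 35 − 2 = 33.
One-sided p = P(T_{33} < t) ≈ 0.0036.
So 0.001 ≤ p < 0.01.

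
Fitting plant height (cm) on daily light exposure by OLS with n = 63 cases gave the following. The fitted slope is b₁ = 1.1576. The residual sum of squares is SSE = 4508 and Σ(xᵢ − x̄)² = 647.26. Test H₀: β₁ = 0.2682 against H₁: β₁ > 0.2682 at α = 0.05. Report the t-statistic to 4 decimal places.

t = 2.6321

MSE = SSE/(n − 2) = 4508/61 = 73.9016.
SE(b₁) = √(MSE/Sₓₓ) = √(73.9016/647.26) = 0.3379.
t = (1.1576 − 0.2682) / 0.3379 = 2.6321.
df = n − 2 = 61.
One-sided p ≈ 0.0054, which is < 0.05, so reject H₀.
There is evidence that the true slope on daily light exposure exceeds 0.2682 cm per unit.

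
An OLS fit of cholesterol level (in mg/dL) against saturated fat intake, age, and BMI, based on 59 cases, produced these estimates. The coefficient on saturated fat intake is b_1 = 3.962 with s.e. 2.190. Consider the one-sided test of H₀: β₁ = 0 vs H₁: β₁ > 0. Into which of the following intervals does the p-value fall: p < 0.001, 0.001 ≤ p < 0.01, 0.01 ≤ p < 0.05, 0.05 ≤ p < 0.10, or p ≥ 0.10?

0.01 ≤ p < 0.05

t = 3.962 / 2.190 = 1.809.
df = n − k − 1 = 59 − 3 − 1 = 55.
One-sided p = P(T_{55} > t) ≈ 0.0379.
So 0.01 ≤ p < 0.05.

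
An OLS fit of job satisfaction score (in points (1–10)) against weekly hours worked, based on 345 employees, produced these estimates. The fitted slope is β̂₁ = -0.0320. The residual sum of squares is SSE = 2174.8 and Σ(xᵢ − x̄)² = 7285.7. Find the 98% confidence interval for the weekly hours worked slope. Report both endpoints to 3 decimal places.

(-0.101, 0.037)

MSE = SSE/(n − 2) = 2174.8/343 = 6.34052.
SE(β̂₁) = √(MSE/Sₓₓ) = √(6.34052/7285.7) = 0.0295003.
df = n − 2 = 343.
t* = t_{0.01, 343} = 2.337269.
Margin = t* × SE = 2.337269 × 0.0295003 = 0.06895.
CI: -0.0320 ± 0.06895 → (-0.101, 0.037).
With 98% confidence, each one-unit increase in weekly hours worked is associated with a change of between -0.101 and 0.037 points (1–10) in job satisfaction score.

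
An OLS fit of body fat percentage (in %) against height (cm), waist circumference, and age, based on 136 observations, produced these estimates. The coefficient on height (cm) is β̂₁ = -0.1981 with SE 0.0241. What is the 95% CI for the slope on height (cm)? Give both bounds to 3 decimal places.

(-0.246, -0.150)

df = n − k − 1 = 136 − 3 − 1 = 132.
t* = t_{0.025, 132} = 1.978099.
Margin = t* × SE = 1.978099 × 0.0241 = 0.04767.
CI: -0.1981 ± 0.04767 → (-0.246, -0.150).
With 95% confidence, each one-unit increase in height (cm) is associated with a change of between -0.246 and -0.150 % in body fat percentage, holding the other predictors fixed.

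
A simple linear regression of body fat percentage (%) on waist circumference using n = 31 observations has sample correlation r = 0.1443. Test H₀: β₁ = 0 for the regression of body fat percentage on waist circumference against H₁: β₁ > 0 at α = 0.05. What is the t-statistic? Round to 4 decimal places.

t = r·√(n − 2)/√(1 − r²) = 0.1443·√29/√0.979178 = 0.7853.
df = n − 2 = 29.
One-sided p ≈ 0.2193, which is ≥ 0.05, so fail to reject H₀.
The data do not give significant evidence of a linear association between waist circumference and body fat percentage.

t = 0.7853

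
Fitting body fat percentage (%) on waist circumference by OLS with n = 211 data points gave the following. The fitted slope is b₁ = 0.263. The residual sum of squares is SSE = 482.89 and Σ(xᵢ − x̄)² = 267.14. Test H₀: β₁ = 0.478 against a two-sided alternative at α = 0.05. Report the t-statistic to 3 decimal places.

t = -2.312

MSE = SSE/(n − 2) = 482.89/209 = 2.31048.
SE(b₁) = √(MSE/Sₓₓ) = √(2.31048/267.14) = 0.0929997.
t = (0.263 − 0.478) / 0.0929997 = -2.312.
df = n − 2 = 209.
Two-sided p ≈ 0.0218, which is < 0.05, so reject H₀.
There is evidence that the true slope on waist circumference differs from 0.478 % per unit.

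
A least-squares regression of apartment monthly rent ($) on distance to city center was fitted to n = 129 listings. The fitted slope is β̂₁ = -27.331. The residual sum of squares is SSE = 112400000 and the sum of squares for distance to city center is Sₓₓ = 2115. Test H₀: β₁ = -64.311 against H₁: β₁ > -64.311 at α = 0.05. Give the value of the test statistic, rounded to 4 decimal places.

MSE = SSE/(n − 2) = 112400000/127 = 885039.
SE(β̂₁) = √(MSE/Sₓₓ) = √(885039/2115) = 20.4563.
t = (-27.331 − (-64.311)) / 20.4563 = 1.8078.
df = n − 2 = 127.
One-sided p ≈ 0.0365, which is < 0.05, so reject H₀.
There is evidence that the true slope on distance to city center exceeds -64.311 $ per unit.

t = 1.8078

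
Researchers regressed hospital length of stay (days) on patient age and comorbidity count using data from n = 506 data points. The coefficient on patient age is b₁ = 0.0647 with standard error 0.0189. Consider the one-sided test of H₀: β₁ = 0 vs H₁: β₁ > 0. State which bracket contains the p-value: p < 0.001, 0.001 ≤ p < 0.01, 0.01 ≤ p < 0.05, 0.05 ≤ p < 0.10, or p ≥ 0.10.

p < 0.001

t = 0.0647 / 0.0189 = 3.423.
df = n − k − 1 = 506 − 2 − 1 = 503.
One-sided p = P(T_{503} > t) ≈ 0.0003.
So p < 0.001.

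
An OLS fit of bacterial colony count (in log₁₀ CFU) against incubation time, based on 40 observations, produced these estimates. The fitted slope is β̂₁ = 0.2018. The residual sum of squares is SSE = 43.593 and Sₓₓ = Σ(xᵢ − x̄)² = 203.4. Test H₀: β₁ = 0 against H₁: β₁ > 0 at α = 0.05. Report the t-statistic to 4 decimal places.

t = 2.6871

MSE = SSE/(n − 2) = 43.593/38 = 1.14718.
SE(β̂₁) = √(MSE/Sₓₓ) = √(1.14718/203.4) = 0.0751002.
t = 0.2018 / 0.0751002 = 2.6871.
df = n − 2 = 38.
One-sided p ≈ 0.0053, which is < 0.05, so reject H₀.
There is evidence that the true slope on incubation time is positive.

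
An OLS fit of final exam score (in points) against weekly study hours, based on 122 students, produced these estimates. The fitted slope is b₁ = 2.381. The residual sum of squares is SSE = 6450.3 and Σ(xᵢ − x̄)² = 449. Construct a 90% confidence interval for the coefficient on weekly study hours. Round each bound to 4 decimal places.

MSE = SSE/(n − 2) = 6450.3/120 = 53.7525.
SE(b₁) = √(MSE/Sₓₓ) = √(53.7525/449) = 0.346.
df = n − 2 = 120.
t* = t_{0.05, 120} = 1.657651.
Margin = t* × SE = 1.657651 × 0.346 = 0.573547.
CI: 2.381 ± 0.573547 → (1.8075, 2.9545).
With 90% confidence, each one-unit increase in weekly study hours is associated with a change of between 1.8075 and 2.9545 points in final exam score.

(1.8075, 2.9545)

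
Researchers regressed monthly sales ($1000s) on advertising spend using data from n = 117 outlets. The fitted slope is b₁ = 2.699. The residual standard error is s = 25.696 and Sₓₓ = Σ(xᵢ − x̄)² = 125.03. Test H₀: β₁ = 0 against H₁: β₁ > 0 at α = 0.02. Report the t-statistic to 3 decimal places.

SE(b₁) = s/√Sₓₓ = 25.696/√125.03 = 2.29804.
t = 2.699 / 2.29804 = 1.174.
df = n − 2 = 115.
One-sided p ≈ 0.1213, which is ≥ 0.02, so fail to reject H₀.
The data do not give significant evidence that the true slope on advertising spend is positive.

t = 1.174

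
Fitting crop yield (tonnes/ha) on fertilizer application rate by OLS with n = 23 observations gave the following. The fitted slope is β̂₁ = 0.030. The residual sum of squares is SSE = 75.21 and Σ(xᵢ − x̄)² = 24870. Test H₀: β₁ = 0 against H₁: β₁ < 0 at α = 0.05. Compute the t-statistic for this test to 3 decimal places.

t = 2.500

MSE = SSE/(n − 2) = 75.21/21 = 3.58143.
SE(β̂₁) = √(MSE/Sₓₓ) = √(3.58143/24870) = 0.0120002.
t = 0.030 / 0.0120002 = 2.500.
df = n − 2 = 21.
One-sided p ≈ 0.9896, which is ≥ 0.05, so fail to reject H₀.
The data do not give significant evidence that the true slope on fertilizer application rate is negative.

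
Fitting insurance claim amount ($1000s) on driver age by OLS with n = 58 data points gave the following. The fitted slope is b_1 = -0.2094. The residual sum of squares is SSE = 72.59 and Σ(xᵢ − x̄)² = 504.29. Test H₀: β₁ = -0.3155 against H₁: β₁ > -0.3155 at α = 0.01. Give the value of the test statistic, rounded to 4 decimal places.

t = 2.0927

MSE = SSE/(n − 2) = 72.59/56 = 1.29625.
SE(b_1) = √(MSE/Sₓₓ) = √(1.29625/504.29) = 0.0506996.
t = (-0.2094 − (-0.3155)) / 0.0506996 = 2.0927.
df = n − 2 = 56.
One-sided p ≈ 0.0205, which is ≥ 0.01, so fail to reject H₀.
The data do not give significant evidence that the true slope on driver age exceeds -0.3155 $1000s per unit.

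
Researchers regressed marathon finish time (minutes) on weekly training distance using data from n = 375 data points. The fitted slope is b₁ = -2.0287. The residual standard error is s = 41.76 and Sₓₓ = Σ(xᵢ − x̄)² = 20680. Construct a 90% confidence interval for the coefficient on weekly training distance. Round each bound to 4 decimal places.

(-2.5075, -1.5499)

SE(b₁) = s/√Sₓₓ = 41.76/√20680 = 0.290392.
df = n − 2 = 373.
t* = t_{0.05, 373} = 1.648949.
Margin = t* × SE = 1.648949 × 0.290392 = 0.478842.
CI: -2.0287 ± 0.478842 → (-2.5075, -1.5499).
With 90% confidence, each one-unit increase in weekly training distance is associated with a change of between -2.5075 and -1.5499 minutes in marathon finish time.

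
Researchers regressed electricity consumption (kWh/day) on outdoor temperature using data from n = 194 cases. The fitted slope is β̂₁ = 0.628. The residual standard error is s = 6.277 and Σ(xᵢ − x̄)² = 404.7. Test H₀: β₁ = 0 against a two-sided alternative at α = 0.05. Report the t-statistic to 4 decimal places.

SE(β̂₁) = s/√Sₓₓ = 6.277/√404.7 = 0.312022.
t = 0.628 / 0.312022 = 2.0127.
df = n − 2 = 192.
Two-sided p ≈ 0.0455, which is < 0.05, so reject H₀.
There is evidence that outdoor temperature is associated with electricity consumption.

t = 2.0127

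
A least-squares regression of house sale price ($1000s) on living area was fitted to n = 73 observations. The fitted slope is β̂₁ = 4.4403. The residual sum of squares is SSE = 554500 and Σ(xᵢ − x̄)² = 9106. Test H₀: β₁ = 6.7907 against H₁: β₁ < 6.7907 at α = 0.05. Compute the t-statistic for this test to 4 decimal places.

MSE = SSE/(n − 2) = 554500/71 = 7809.86.
SE(β̂₁) = √(MSE/Sₓₓ) = √(7809.86/9106) = 0.9261.
t = (4.4403 − 6.7907) / 0.9261 = -2.5380.
df = n − 2 = 71.
One-sided p ≈ 0.0067, which is < 0.05, so reject H₀.
There is evidence that the true slope on living area is below 6.7907 $1000s per unit.

t = -2.5380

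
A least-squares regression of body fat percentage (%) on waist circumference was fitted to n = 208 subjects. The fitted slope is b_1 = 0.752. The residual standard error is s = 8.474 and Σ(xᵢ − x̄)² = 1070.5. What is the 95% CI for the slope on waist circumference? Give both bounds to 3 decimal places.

SE(b_1) = s/√Sₓₓ = 8.474/√1070.5 = 0.258997.
df = n − 2 = 206.
t* = t_{0.025, 206} = 1.971547.
Margin = t* × SE = 1.971547 × 0.258997 = 0.51063.
CI: 0.752 ± 0.51063 → (0.241, 1.263).
With 95% confidence, each one-unit increase in waist circumference is associated with a change of between 0.241 and 1.263 % in body fat percentage.

(0.241, 1.263)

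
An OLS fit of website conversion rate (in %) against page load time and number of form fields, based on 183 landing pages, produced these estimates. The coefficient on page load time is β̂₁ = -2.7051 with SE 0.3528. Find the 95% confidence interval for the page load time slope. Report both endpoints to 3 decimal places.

(-3.401, -2.009)

df = n − k − 1 = 183 − 2 − 1 = 180.
t* = t_{0.025, 180} = 1.973231.
Margin = t* × SE = 1.973231 × 0.3528 = 0.69616.
CI: -2.7051 ± 0.69616 → (-3.401, -2.009).
With 95% confidence, each one-unit increase in page load time is associated with a change of between -3.401 and -2.009 % in website conversion rate, holding the other predictors fixed.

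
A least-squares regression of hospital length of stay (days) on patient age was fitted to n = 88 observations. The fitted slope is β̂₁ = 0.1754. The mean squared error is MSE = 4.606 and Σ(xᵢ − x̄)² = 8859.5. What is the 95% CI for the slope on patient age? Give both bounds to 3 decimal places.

(0.130, 0.221)

SE(β̂₁) = √(MSE/Sₓₓ) = √(4.606/8859.5) = 0.0228012.
df = n − 2 = 86.
t* = t_{0.025, 86} = 1.987934.
Margin = t* × SE = 1.987934 × 0.0228012 = 0.04533.
CI: 0.1754 ± 0.04533 → (0.130, 0.221).
With 95% confidence, each one-unit increase in patient age is associated with a change of between 0.130 and 0.221 days in hospital length of stay.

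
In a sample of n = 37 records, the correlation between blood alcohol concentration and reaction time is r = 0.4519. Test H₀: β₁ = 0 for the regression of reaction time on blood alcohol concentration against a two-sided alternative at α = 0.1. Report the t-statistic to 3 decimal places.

t = 2.997

t = r·√(n − 2)/√(1 − r²) = 0.4519·√35/√0.795786 = 2.997.
df = n − 2 = 35.
Two-sided p ≈ 0.0050, which is < 0.1, so reject H₀.
There is evidence of a linear association between blood alcohol concentration and reaction time.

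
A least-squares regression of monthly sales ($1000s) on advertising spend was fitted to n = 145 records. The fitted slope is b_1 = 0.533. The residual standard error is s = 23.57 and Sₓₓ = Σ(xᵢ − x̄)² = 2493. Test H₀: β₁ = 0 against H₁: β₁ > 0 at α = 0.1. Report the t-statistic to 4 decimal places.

t = 1.1291

SE(b_1) = s/√Sₓₓ = 23.57/√2493 = 0.472061.
t = 0.533 / 0.472061 = 1.1291.
df = n − 2 = 143.
One-sided p ≈ 0.1304, which is ≥ 0.1, so fail to reject H₀.
The data do not give significant evidence that the true slope on advertising spend is positive.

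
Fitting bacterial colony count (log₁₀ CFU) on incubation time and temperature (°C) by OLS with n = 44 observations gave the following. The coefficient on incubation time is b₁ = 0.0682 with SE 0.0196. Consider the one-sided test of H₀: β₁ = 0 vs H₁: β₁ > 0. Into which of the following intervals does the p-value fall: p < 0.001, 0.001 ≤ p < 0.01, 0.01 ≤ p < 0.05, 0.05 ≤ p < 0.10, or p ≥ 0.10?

p < 0.001

t = 0.0682 / 0.0196 = 3.480.
df = n − k − 1 = 44 − 2 − 1 = 41.
One-sided p = P(T_{41} > t) ≈ 0.0006.
So p < 0.001.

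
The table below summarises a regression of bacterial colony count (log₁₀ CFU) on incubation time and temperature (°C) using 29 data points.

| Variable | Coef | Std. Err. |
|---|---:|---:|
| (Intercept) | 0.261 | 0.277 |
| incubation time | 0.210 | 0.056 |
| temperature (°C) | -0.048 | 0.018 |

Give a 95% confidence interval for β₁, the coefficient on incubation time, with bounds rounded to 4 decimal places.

Read off: b = 0.210, SE = 0.056 for incubation time.
df = n − k − 1 = 29 − 2 − 1 = 26.
t* = t_{0.025, 26} = 2.055529.
Margin = t* × SE = 2.055529 × 0.056 = 0.115110.
CI: 0.210 ± 0.115110 → (0.0949, 0.3251).

(0.0949, 0.3251)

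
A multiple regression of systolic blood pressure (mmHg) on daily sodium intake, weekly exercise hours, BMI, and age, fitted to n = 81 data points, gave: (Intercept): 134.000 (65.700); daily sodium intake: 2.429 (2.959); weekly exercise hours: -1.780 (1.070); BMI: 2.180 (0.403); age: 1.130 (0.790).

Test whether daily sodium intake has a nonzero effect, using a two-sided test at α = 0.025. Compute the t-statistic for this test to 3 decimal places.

t = 0.821

Read off: b = 2.429, SE = 2.959 for daily sodium intake.
H₀: β₁ = 0 vs H₁: β₁ ≠ 0.
t = 2.429 / 2.959 = 0.821.
df = n − k − 1 = 81 − 4 − 1 = 76.
Two-sided p ≈ 0.4143, which is ≥ 0.025, so fail to reject H₀.
The data do not give significant evidence of an association between daily sodium intake and systolic blood pressure, after adjusting for the other predictors.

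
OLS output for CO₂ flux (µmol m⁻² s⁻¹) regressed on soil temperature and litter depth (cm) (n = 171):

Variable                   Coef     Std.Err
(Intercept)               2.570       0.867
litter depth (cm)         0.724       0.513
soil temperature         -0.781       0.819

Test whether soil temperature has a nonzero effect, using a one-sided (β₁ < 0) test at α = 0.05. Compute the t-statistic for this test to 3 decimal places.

t = -0.954

Read off: b = -0.781, SE = 0.819 for soil temperature.
H₀: β₁ = 0 vs H₁: β₁ < 0.
t = -0.781 / 0.819 = -0.954.
df = n − k − 1 = 171 − 2 − 1 = 168.
One-sided p ≈ 0.1708, which is ≥ 0.05, so fail to reject H₀.
The data do not give significant evidence that the true slope on soil temperature is negative, holding the other predictors fixed.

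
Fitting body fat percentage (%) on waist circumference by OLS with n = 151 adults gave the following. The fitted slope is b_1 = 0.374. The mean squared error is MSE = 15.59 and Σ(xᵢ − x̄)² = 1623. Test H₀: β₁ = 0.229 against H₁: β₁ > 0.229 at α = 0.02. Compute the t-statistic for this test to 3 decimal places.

t = 1.479

SE(b_1) = √(MSE/Sₓₓ) = √(15.59/1623) = 0.0980085.
t = (0.374 − 0.229) / 0.0980085 = 1.479.
df = n − 2 = 149.
One-sided p ≈ 0.0706, which is ≥ 0.02, so fail to reject H₀.
The data do not give significant evidence that the true slope on waist circumference exceeds 0.229 % per unit.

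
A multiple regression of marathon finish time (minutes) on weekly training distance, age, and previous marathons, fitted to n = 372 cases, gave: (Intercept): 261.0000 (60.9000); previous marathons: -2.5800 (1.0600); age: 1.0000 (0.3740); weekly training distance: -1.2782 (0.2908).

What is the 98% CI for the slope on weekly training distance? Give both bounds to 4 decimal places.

Read off: b = -1.2782, SE = 0.2908 for weekly training distance.
df = n − k − 1 = 372 − 3 − 1 = 368.
t* = t_{0.01, 368} = 2.336524.
Margin = t* × SE = 2.336524 × 0.2908 = 0.679461.
CI: -1.2782 ± 0.679461 → (-1.9577, -0.5987).

(-1.9577, -0.5987)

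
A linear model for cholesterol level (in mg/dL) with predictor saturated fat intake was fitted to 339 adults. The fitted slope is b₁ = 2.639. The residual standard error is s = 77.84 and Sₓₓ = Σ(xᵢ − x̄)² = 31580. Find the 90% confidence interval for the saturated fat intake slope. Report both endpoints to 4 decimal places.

SE(b₁) = s/√Sₓₓ = 77.84/√31580 = 0.438023.
df = n − 2 = 337.
t* = t_{0.05, 337} = 1.649388.
Margin = t* × SE = 1.649388 × 0.438023 = 0.722470.
CI: 2.639 ± 0.722470 → (1.9165, 3.3615).
With 90% confidence, each one-unit increase in saturated fat intake is associated with a change of between 1.9165 and 3.3615 mg/dL in cholesterol level.

(1.9165, 3.3615)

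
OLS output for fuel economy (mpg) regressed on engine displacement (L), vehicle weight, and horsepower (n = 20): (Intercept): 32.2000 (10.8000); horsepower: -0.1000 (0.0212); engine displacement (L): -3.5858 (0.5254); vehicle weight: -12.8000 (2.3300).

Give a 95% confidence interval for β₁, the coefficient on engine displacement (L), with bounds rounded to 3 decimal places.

Read off: b = -3.5858, SE = 0.5254 for engine displacement (L).
df = n − k − 1 = 20 − 3 − 1 = 16.
t* = t_{0.025, 16} = 2.119905.
Margin = t* × SE = 2.119905 × 0.5254 = 1.11380.
CI: -3.5858 ± 1.11380 → (-4.700, -2.472).

(-4.700, -2.472)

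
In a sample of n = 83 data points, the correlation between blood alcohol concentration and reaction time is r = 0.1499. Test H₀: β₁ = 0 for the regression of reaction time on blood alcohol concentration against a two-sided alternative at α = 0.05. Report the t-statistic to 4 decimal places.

t = r·√(n − 2)/√(1 − r²) = 0.1499·√81/√0.97753 = 1.3645.
df = n − 2 = 81.
Two-sided p ≈ 0.1762, which is ≥ 0.05, so fail to reject H₀.
The data do not give significant evidence of a linear association between blood alcohol concentration and reaction time.

t = 1.3645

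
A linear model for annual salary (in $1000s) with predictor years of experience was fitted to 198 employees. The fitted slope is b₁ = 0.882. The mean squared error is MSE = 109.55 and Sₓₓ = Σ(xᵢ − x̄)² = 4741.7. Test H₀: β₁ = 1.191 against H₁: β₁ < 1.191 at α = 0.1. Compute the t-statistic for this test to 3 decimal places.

SE(b₁) = √(MSE/Sₓₓ) = √(109.55/4741.7) = 0.151998.
t = (0.882 − 1.191) / 0.151998 = -2.033.
df = n − 2 = 196.
One-sided p ≈ 0.0217, which is < 0.1, so reject H₀.
There is evidence that the true slope on years of experience is below 1.191 $1000s per unit.

t = -2.033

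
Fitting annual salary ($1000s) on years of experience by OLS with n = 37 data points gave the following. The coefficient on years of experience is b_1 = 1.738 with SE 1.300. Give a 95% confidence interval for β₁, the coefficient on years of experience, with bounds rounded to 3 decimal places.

df = n − 2 = 37 − 2 = 35.
t* = t_{0.025, 35} = 2.030108.
Margin = t* × SE = 2.030108 × 1.300 = 2.63914.
CI: 1.738 ± 2.63914 → (-0.901, 4.377).
With 95% confidence, each one-unit increase in years of experience is associated with a change of between -0.901 and 4.377 $1000s in annual salary.

(-0.901, 4.377)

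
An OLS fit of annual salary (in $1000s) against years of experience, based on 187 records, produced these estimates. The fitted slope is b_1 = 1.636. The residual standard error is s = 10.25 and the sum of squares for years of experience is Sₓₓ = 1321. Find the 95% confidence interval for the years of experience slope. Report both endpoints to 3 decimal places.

(1.080, 2.192)

SE(b_1) = s/√Sₓₓ = 10.25/√1321 = 0.282015.
df = n − 2 = 185.
t* = t_{0.025, 185} = 1.97287.
Margin = t* × SE = 1.97287 × 0.282015 = 0.55638.
CI: 1.636 ± 0.55638 → (1.080, 2.192).
With 95% confidence, each one-unit increase in years of experience is associated with a change of between 1.080 and 2.192 $1000s in annual salary.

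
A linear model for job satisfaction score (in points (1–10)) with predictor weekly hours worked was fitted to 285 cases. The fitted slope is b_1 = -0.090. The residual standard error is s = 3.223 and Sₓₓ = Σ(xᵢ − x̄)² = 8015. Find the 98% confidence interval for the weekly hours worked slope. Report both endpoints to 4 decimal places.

SE(b_1) = s/√Sₓₓ = 3.223/√8015 = 0.0360005.
df = n − 2 = 283.
t* = t_{0.01, 283} = 2.339597.
Margin = t* × SE = 2.339597 × 0.0360005 = 0.084227.
CI: -0.090 ± 0.084227 → (-0.1742, -0.0058).
With 98% confidence, each one-unit increase in weekly hours worked is associated with a change of between -0.1742 and -0.0058 points (1–10) in job satisfaction score.

(-0.1742, -0.0058)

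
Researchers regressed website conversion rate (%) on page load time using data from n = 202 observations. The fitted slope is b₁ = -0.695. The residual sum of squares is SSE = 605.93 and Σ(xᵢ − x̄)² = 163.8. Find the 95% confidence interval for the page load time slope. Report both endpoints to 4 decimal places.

(-0.9632, -0.4268)

MSE = SSE/(n − 2) = 605.93/200 = 3.02965.
SE(b₁) = √(MSE/Sₓₓ) = √(3.02965/163.8) = 0.136.
df = n − 2 = 200.
t* = t_{0.025, 200} = 1.971896.
Margin = t* × SE = 1.971896 × 0.136 = 0.268178.
CI: -0.695 ± 0.268178 → (-0.9632, -0.4268).
With 95% confidence, each one-unit increase in page load time is associated with a change of between -0.9632 and -0.4268 % in website conversion rate.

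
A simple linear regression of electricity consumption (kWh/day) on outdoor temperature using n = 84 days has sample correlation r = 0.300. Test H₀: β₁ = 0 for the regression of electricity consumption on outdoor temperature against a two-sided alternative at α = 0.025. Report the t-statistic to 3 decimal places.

t = r·√(n − 2)/√(1 − r²) = 0.300·√82/√0.91 = 2.848.
df = n − 2 = 82.
Two-sided p ≈ 0.0056, which is < 0.025, so reject H₀.
There is evidence of a linear association between outdoor temperature and electricity consumption.

t = 2.848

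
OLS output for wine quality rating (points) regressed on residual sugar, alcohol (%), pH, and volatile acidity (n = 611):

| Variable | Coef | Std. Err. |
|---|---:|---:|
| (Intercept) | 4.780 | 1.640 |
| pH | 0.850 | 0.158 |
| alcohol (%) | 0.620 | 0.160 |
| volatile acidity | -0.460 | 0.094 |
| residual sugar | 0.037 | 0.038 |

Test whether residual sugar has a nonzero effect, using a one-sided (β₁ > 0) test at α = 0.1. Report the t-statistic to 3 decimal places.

t = 0.974

Read off: b = 0.037, SE = 0.038 for residual sugar.
H₀: β₁ = 0 vs H₁: β₁ > 0.
t = 0.037 / 0.038 = 0.974.
df = n − k − 1 = 611 − 4 − 1 = 606.
One-sided p ≈ 0.1653, which is ≥ 0.1, so fail to reject H₀.
The data do not give significant evidence that the true slope on residual sugar is positive, holding the other predictors fixed.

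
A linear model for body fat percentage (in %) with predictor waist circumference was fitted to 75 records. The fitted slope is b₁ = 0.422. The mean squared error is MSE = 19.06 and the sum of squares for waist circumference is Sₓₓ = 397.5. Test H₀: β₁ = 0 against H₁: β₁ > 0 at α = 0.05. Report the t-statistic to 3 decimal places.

SE(b₁) = √(MSE/Sₓₓ) = √(19.06/397.5) = 0.218974.
t = 0.422 / 0.218974 = 1.927.
df = n − 2 = 73.
One-sided p ≈ 0.0289, which is < 0.05, so reject H₀.
There is evidence that the true slope on waist circumference is positive.

t = 1.927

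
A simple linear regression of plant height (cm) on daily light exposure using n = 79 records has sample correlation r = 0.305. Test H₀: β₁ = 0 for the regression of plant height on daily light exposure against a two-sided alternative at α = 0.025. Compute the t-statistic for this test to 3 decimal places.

t = 2.810

t = r·√(n − 2)/√(1 − r²) = 0.305·√77/√0.906975 = 2.810.
df = n − 2 = 77.
Two-sided p ≈ 0.0063, which is < 0.025, so reject H₀.
There is evidence of a linear association between daily light exposure and plant height.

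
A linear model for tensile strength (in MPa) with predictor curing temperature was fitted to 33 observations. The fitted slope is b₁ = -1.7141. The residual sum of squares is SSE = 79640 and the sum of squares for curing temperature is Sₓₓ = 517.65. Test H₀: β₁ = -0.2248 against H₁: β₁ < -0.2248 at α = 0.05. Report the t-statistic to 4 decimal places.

t = -0.6685

MSE = SSE/(n − 2) = 79640/31 = 2569.03.
SE(b₁) = √(MSE/Sₓₓ) = √(2569.03/517.65) = 2.22775.
t = (-1.7141 − (-0.2248)) / 2.22775 = -0.6685.
df = n − 2 = 31.
One-sided p ≈ 0.2544, which is ≥ 0.05, so fail to reject H₀.
The data do not give significant evidence that the true slope on curing temperature is below -0.2248 MPa per unit.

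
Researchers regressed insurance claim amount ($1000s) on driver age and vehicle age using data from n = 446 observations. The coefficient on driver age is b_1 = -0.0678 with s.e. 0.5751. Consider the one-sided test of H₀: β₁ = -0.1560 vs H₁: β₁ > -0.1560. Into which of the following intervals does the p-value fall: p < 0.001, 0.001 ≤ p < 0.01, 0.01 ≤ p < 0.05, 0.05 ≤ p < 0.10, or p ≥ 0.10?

p ≥ 0.10

t = (-0.0678 − (-0.1560)) / 0.5751 = 0.153.
df = n − k − 1 = 446 − 2 − 1 = 443.
One-sided p = P(T_{443} > t) ≈ 0.4391.
So p ≥ 0.10.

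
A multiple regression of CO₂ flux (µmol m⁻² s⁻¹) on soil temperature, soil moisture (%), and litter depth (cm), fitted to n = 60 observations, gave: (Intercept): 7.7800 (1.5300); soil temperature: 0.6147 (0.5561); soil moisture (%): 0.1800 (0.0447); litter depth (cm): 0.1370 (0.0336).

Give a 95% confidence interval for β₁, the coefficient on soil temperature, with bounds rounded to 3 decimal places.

(-0.499, 1.729)

Read off: b = 0.6147, SE = 0.5561 for soil temperature.
df = n − k − 1 = 60 − 3 − 1 = 56.
t* = t_{0.025, 56} = 2.003241.
Margin = t* × SE = 2.003241 × 0.5561 = 1.11400.
CI: 0.6147 ± 1.11400 → (-0.499, 1.729).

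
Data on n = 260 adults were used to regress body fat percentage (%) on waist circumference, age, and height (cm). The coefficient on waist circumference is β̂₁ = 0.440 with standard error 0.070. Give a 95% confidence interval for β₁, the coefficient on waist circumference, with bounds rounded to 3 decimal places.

(0.302, 0.578)

df = n − k − 1 = 260 − 3 − 1 = 256.
t* = t_{0.025, 256} = 1.969274.
Margin = t* × SE = 1.969274 × 0.070 = 0.13785.
CI: 0.440 ± 0.13785 → (0.302, 0.578).
With 95% confidence, each one-unit increase in waist circumference is associated with a change of between 0.302 and 0.578 % in body fat percentage, holding the other predictors fixed.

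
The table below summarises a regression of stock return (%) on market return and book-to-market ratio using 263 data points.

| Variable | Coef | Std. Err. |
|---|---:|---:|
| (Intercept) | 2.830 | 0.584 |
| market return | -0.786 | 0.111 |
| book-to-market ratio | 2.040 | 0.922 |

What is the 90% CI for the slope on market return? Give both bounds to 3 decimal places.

Read off: b = -0.786, SE = 0.111 for market return.
df = n − k − 1 = 263 − 2 − 1 = 260.
t* = t_{0.05, 260} = 1.650735.
Margin = t* × SE = 1.650735 × 0.111 = 0.18323.
CI: -0.786 ± 0.18323 → (-0.969, -0.603).

(-0.969, -0.603)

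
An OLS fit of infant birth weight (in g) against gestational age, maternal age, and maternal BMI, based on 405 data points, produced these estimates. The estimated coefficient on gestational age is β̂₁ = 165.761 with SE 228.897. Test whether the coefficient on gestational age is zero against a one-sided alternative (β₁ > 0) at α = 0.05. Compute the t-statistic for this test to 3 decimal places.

t = 0.724

H₀: β₁ = 0 vs H₁: β₁ > 0.
t = (β̂₁ − β₁⁰)/SE = 165.761 / 228.897 = 0.724.
df = n − k − 1 = 405 − 3 − 1 = 401.
One-sided p ≈ 0.2347, which is ≥ 0.05, so fail to reject H₀.
The data do not give significant evidence that the true slope on gestational age is positive, holding the other predictors fixed.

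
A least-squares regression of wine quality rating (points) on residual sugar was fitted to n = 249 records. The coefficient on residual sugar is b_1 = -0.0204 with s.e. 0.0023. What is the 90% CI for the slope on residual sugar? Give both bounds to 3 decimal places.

df = n − 2 = 249 − 2 = 247.
t* = t_{0.05, 247} = 1.651046.
Margin = t* × SE = 1.651046 × 0.0023 = 0.00380.
CI: -0.0204 ± 0.00380 → (-0.024, -0.017).
With 90% confidence, each one-unit increase in residual sugar is associated with a change of between -0.024 and -0.017 points in wine quality rating.

(-0.024, -0.017)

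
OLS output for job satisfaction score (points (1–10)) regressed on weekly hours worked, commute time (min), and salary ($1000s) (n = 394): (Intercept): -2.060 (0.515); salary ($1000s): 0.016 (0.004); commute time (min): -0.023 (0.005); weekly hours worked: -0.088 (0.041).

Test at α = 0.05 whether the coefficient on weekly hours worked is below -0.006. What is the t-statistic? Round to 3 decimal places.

t = -2.000

Read off: b = -0.088, SE = 0.041 for weekly hours worked.
H₀: β₁ = -0.006 vs H₁: β₁ < -0.006.
t = (-0.088 − (-0.006)) / 0.041 = -2.000.
df = n − k − 1 = 394 − 3 − 1 = 390.
One-sided p ≈ 0.0231, which is < 0.05, so reject H₀.
There is evidence that the true slope on weekly hours worked is below -0.006 points (1–10) per unit, holding the other predictors fixed.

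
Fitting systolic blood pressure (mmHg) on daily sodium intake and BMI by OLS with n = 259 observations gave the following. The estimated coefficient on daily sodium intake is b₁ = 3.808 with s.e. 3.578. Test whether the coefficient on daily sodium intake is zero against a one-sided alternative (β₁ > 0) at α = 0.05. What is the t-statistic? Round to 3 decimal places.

t = 1.064

H₀: β₁ = 0 vs H₁: β₁ > 0.
t = (b₁ − β₁⁰)/SE = 3.808 / 3.578 = 1.064.
df = n − k − 1 = 259 − 2 − 1 = 256.
One-sided p ≈ 0.1441, which is ≥ 0.05, so fail to reject H₀.
The data do not give significant evidence that the true slope on daily sodium intake is positive, holding the other predictors fixed.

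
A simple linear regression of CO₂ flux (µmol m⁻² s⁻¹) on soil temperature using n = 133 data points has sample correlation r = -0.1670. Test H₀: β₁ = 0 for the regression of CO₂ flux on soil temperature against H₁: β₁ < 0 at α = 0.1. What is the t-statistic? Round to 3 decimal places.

t = r·√(n − 2)/√(1 − r²) = -0.1670·√131/√0.972111 = -1.939.
df = n − 2 = 131.
One-sided p ≈ 0.0273, which is < 0.1, so reject H₀.
There is evidence of a linear association between soil temperature and CO₂ flux.

t = -1.939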